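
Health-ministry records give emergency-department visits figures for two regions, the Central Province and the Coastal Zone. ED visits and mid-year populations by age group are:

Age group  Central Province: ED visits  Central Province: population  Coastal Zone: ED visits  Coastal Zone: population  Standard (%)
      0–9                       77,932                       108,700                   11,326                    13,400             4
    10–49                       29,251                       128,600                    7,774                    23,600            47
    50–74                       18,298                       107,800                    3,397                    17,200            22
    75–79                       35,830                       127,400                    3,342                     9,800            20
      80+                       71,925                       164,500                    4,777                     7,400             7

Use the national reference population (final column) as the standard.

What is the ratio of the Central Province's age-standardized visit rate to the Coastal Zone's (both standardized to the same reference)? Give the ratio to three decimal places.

Age-specific rates per 1,000 for the Central Province: 716.946, 227.457, 169.740, 281.240, 437.234.
For the Coastal Zone: 845.224, 329.407, 197.500, 341.020, 645.541.
Standard weights: 0.04, 0.47, 0.22, 0.20, 0.07.
The Central Province: 0.0400×716.946 + 0.4700×227.457 + 0.2200×169.740 + 0.2000×281.240 + 0.0700×437.234 = 259.7800 per 1,000.
The Coastal Zone: 0.0400×845.224 + 0.4700×329.407 + 0.2200×197.500 + 0.2000×341.020 + 0.0700×645.541 = 345.4721 per 1,000.
Ratio = 259.7800 ÷ 345.4721 = 0.75196.

0.752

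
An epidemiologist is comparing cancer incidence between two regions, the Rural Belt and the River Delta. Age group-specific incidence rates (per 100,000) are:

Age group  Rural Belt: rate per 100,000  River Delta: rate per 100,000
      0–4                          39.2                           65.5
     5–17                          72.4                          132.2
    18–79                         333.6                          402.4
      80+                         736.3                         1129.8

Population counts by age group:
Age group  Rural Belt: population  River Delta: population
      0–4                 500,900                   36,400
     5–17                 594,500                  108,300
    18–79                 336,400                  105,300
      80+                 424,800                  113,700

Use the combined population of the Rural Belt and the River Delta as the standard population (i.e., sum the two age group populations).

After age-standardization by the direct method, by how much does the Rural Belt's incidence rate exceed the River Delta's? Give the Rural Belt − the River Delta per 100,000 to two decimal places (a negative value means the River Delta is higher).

Combined standard total = 2,220,300; weights = 0.2420, 0.3165, 0.1989, 0.2425.
The Rural Belt: 0.2420×39.2 + 0.3165×72.4 + 0.1989×333.6 + 0.2425×736.3 = 277.3470 per 100,000.
The River Delta: 0.2420×65.5 + 0.3165×132.2 + 0.1989×402.4 + 0.2425×1129.8 = 411.7645 per 100,000.
Difference = 277.3470 − 411.7645 = -134.4175.

-134.42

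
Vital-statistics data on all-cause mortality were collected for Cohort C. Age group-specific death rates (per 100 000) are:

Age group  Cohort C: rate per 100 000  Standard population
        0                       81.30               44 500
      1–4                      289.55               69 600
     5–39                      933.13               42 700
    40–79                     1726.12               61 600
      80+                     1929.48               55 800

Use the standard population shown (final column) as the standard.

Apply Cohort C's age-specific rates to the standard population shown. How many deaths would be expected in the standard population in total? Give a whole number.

Expected deaths = Σ (standard pop × age-specific rate ÷ 100 000)
= 44 500×81.30/100 000 + 69 600×289.55/100 000 + 42 700×933.13/100 000 + 61 600×1726.12/100 000 + 55 800×1929.48/100 000
= 36.18 + 201.53 + 398.45 + 1063.29 + 1076.65 = 2776.09.

2776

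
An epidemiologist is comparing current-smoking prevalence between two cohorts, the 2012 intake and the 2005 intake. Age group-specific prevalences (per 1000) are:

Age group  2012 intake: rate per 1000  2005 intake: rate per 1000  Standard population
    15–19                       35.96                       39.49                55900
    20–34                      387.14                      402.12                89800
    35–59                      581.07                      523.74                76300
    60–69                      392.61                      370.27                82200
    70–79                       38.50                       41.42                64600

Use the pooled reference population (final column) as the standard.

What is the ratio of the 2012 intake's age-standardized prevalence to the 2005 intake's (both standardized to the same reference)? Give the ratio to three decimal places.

1.040

Standard total = 368800; weights = 0.1516, 0.2435, 0.2069, 0.2229, 0.1752.
The 2012 intake: 0.1516×35.96 + 0.2435×387.14 + 0.2069×581.07 + 0.2229×392.61 + 0.1752×38.50 = 314.1828 per 1000.
The 2005 intake: 0.1516×39.49 + 0.2435×402.12 + 0.2069×523.74 + 0.2229×370.27 + 0.1752×41.42 = 302.0368 per 1000.
Ratio = 314.1828 ÷ 302.0368 = 1.04021.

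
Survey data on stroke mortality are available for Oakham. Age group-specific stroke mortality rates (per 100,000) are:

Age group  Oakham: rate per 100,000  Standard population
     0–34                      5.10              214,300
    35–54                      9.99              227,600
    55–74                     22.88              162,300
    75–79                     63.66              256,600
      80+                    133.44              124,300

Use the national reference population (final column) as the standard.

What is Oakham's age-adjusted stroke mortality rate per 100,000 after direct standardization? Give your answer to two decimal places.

40.61

Standard total = 985,100; weights = 0.2175, 0.2310, 0.1648, 0.2605, 0.1262.
Standardized rate: 0.2175×5.10 + 0.2310×9.99 + 0.1648×22.88 + 0.2605×63.66 + 0.1262×133.44 = 40.6069 per 100,000.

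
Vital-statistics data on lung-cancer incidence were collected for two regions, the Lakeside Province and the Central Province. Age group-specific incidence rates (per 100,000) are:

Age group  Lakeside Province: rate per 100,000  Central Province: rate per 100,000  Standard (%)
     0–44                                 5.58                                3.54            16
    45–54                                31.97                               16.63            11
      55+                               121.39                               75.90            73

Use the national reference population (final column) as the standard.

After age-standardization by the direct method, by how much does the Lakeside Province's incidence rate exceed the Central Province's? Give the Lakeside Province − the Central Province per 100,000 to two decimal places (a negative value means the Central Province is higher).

35.22

Standard weights: 0.16, 0.11, 0.73.
The Lakeside Province: 0.1600×5.58 + 0.1100×31.97 + 0.7300×121.39 = 93.0242 per 100,000.
The Central Province: 0.1600×3.54 + 0.1100×16.63 + 0.7300×75.90 = 57.8027 per 100,000.
Difference = 93.0242 − 57.8027 = 35.2215.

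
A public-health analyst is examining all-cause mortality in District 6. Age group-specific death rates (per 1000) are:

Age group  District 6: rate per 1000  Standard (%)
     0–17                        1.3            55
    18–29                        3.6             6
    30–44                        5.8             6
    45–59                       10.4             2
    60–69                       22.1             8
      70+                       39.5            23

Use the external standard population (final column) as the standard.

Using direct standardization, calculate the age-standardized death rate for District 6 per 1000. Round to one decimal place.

Standard weights: 0.55, 0.06, 0.06, 0.02, 0.08, 0.23.
Standardized rate: 0.5500×1.3 + 0.0600×3.6 + 0.0600×5.8 + 0.0200×10.4 + 0.0800×22.1 + 0.2300×39.5 = 12.3400 per 1000.

12.3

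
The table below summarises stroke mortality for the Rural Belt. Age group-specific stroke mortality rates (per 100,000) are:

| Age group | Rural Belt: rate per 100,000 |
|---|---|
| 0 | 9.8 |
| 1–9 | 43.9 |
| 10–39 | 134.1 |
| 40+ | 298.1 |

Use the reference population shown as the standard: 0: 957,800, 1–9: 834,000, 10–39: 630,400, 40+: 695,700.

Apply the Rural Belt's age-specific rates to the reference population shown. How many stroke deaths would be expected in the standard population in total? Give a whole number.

3379

Expected stroke deaths = Σ (standard pop × age-specific rate ÷ 100,000)
= 957,800×9.8/100,000 + 834,000×43.9/100,000 + 630,400×134.1/100,000 + 695,700×298.1/100,000
= 93.86 + 366.13 + 845.37 + 2073.88 = 3379.24.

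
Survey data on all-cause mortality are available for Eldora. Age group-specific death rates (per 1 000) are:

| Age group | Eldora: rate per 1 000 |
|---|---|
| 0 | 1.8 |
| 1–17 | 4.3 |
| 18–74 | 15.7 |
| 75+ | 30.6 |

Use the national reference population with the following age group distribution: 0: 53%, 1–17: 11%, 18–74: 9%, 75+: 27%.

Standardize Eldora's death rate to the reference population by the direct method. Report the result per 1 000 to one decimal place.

11.1

Standard weights: 0.53, 0.11, 0.09, 0.27.
Standardized rate: 0.5300×1.8 + 0.1100×4.3 + 0.0900×15.7 + 0.2700×30.6 = 11.1020 per 1 000.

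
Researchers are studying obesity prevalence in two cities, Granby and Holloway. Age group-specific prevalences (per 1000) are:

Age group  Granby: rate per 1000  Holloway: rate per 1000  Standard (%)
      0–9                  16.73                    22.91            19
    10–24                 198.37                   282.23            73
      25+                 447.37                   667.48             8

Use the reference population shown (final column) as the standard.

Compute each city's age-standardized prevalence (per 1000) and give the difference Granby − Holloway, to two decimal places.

-80.00

Standard weights: 0.19, 0.73, 0.08.
Granby: 0.1900×16.73 + 0.7300×198.37 + 0.0800×447.37 = 183.7784 per 1000.
Holloway: 0.1900×22.91 + 0.7300×282.23 + 0.0800×667.48 = 263.7792 per 1000.
Difference = 183.7784 − 263.7792 = -80.0008.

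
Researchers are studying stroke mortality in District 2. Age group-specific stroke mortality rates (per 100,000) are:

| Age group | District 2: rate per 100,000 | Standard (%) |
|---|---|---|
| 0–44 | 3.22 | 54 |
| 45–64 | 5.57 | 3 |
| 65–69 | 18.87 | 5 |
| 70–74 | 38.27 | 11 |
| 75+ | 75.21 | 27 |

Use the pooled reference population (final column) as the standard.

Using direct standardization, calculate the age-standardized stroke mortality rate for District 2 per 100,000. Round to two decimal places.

27.37

Standard weights: 0.54, 0.03, 0.05, 0.11, 0.27.
Standardized rate: 0.5400×3.22 + 0.0300×5.57 + 0.0500×18.87 + 0.1100×38.27 + 0.2700×75.21 = 27.3658 per 100,000.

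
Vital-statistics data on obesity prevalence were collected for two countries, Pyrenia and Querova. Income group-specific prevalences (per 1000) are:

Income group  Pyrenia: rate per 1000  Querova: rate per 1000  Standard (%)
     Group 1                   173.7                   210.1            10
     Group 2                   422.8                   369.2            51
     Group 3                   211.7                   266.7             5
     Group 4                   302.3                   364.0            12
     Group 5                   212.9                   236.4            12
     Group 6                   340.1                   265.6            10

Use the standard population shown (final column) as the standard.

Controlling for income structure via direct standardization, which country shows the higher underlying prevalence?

Pyrenia

Standard weights: 0.10, 0.51, 0.05, 0.12, 0.12, 0.10.
Pyrenia: 0.1000×173.7 + 0.5100×422.8 + 0.0500×211.7 + 0.1200×302.3 + 0.1200×212.9 + 0.1000×340.1 = 339.4170 per 1000.
Querova: 0.1000×210.1 + 0.5100×369.2 + 0.0500×266.7 + 0.1200×364.0 + 0.1200×236.4 + 0.1000×265.6 = 321.2450 per 1000.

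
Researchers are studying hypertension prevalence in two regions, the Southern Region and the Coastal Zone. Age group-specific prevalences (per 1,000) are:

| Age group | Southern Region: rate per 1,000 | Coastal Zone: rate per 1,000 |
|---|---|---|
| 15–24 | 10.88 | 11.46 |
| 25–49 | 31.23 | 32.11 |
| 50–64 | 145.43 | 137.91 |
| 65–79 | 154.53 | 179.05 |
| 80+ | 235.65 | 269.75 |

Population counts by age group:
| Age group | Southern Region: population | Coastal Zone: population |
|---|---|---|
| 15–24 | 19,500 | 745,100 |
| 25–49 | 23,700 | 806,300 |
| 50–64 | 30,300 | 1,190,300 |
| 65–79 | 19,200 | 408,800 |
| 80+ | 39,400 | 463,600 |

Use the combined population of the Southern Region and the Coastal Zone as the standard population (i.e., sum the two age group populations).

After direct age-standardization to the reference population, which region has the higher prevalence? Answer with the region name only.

Coastal Zone

Combined standard total = 3,746,200; weights = 0.2041, 0.2216, 0.3258, 0.1142, 0.1343.
The Southern Region: 0.2041×10.88 + 0.2216×31.23 + 0.3258×145.43 + 0.1142×154.53 + 0.1343×235.65 = 105.8199 per 1,000.
The Coastal Zone: 0.2041×11.46 + 0.2216×32.11 + 0.3258×137.91 + 0.1142×179.05 + 0.1343×269.75 = 111.0630 per 1,000.
The crude rates (133.31 vs 109.80) would put the Southern Region higher, but that reflects its age composition; once standardized to a common age structure, the Coastal Zone has the higher underlying rate.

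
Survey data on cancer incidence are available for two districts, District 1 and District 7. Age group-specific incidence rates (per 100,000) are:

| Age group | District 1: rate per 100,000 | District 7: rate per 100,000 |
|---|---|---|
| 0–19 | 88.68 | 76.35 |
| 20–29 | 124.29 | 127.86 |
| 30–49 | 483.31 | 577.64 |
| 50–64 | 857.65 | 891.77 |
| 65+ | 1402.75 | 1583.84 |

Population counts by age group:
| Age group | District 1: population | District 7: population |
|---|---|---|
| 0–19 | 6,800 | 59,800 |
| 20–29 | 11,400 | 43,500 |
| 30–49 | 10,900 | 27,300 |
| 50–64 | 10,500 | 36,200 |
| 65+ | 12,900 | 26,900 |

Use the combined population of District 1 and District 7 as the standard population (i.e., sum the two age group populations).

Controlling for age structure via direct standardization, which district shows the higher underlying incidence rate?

District 7

Combined standard total = 246,200; weights = 0.2705, 0.2230, 0.1552, 0.1897, 0.1617.
District 1: 0.2705×88.68 + 0.2230×124.29 + 0.1552×483.31 + 0.1897×857.65 + 0.1617×1402.75 = 516.1404 per 100,000.
District 7: 0.2705×76.35 + 0.2230×127.86 + 0.1552×577.64 + 0.1897×891.77 + 0.1617×1583.84 = 563.9836 per 100,000.
The crude rates (655.02 vs 520.31) would put District 1 higher, but that reflects its age composition; once standardized to a common age structure, District 7 has the higher underlying rate.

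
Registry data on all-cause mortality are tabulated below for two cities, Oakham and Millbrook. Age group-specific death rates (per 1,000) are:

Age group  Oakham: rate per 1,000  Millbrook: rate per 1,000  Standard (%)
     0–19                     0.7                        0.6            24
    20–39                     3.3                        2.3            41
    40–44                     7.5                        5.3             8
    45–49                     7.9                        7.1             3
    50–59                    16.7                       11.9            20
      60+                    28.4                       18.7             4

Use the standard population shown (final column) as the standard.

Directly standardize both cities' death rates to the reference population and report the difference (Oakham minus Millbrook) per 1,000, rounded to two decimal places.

Standard weights: 0.24, 0.41, 0.08, 0.03, 0.20, 0.04.
Oakham: 0.2400×0.7 + 0.4100×3.3 + 0.0800×7.5 + 0.0300×7.9 + 0.2000×16.7 + 0.0400×28.4 = 6.8340 per 1,000.
Millbrook: 0.2400×0.6 + 0.4100×2.3 + 0.0800×5.3 + 0.0300×7.1 + 0.2000×11.9 + 0.0400×18.7 = 4.8520 per 1,000.
Difference = 6.8340 − 4.8520 = 1.9820.

1.98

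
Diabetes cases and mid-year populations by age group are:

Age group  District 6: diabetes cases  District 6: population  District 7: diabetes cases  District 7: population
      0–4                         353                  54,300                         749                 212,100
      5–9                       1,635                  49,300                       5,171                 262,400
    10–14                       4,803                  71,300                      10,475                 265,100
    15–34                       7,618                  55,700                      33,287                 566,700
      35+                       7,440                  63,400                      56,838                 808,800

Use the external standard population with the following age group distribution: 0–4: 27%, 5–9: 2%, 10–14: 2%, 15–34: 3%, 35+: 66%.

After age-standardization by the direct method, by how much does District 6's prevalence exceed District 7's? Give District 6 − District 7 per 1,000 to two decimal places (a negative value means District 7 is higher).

35.04

Age-specific rates per 1,000 for District 6: 6.501, 33.164, 67.363, 136.768, 117.350.
For District 7: 3.531, 19.707, 39.513, 58.738, 70.274.
Standard weights: 0.27, 0.02, 0.02, 0.03, 0.66.
District 6: 0.2700×6.501 + 0.0200×33.164 + 0.0200×67.363 + 0.0300×136.768 + 0.6600×117.350 = 85.3200 per 1,000.
District 7: 0.2700×3.531 + 0.0200×19.707 + 0.0200×39.513 + 0.0300×58.738 + 0.6600×70.274 = 50.2812 per 1,000.
Difference = 85.3200 − 50.2812 = 35.0388.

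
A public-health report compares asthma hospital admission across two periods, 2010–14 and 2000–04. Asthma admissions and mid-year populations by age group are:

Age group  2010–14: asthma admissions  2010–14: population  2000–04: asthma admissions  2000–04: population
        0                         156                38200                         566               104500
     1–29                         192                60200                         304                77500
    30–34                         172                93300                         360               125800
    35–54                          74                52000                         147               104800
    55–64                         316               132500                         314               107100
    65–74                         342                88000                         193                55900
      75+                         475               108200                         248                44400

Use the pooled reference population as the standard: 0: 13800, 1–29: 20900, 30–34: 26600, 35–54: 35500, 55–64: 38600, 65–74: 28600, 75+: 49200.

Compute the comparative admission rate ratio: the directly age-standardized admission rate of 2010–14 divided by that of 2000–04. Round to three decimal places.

0.834

Age-specific rates per 10000 for 2010–14: 40.84, 31.89, 18.44, 14.23, 23.85, 38.86, 43.90.
For 2000–04: 54.16, 39.23, 28.62, 14.03, 29.32, 34.53, 55.86.
Standard total = 213200; weights = 0.0647, 0.0980, 0.1248, 0.1665, 0.1811, 0.1341, 0.2308.
2010–14: 0.0647×40.84 + 0.0980×31.89 + 0.1248×18.44 + 0.1665×14.23 + 0.1811×23.85 + 0.1341×38.86 + 0.2308×43.90 = 30.1016 per 10000.
2000–04: 0.0647×54.16 + 0.0980×39.23 + 0.1248×28.62 + 0.1665×14.03 + 0.1811×29.32 + 0.1341×34.53 + 0.2308×55.86 = 36.0866 per 10000.
Ratio = 30.1016 ÷ 36.0866 = 0.83415.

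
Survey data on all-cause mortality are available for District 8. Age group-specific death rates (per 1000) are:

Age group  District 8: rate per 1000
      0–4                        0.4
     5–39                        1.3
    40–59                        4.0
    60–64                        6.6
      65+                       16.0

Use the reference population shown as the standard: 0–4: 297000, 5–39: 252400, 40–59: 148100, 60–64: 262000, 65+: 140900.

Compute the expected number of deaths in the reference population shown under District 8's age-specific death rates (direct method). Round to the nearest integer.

5023

Expected deaths = Σ (standard pop × age-specific rate ÷ 1000)
= 297000×0.4/1000 + 252400×1.3/1000 + 148100×4.0/1000 + 262000×6.6/1000 + 140900×16.0/1000
= 118.80 + 328.12 + 592.40 + 1729.20 + 2254.40 = 5022.92.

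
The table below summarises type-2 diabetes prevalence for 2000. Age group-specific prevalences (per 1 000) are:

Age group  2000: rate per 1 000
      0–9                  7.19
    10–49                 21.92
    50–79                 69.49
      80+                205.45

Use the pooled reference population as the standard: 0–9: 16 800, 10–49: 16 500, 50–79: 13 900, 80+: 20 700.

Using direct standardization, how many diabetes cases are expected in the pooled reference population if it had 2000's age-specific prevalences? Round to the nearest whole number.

5701

Expected diabetes cases = Σ (standard pop × age-specific rate ÷ 1 000)
= 16 800×7.19/1 000 + 16 500×21.92/1 000 + 13 900×69.49/1 000 + 20 700×205.45/1 000
= 120.79 + 361.68 + 965.91 + 4252.81 = 5701.20.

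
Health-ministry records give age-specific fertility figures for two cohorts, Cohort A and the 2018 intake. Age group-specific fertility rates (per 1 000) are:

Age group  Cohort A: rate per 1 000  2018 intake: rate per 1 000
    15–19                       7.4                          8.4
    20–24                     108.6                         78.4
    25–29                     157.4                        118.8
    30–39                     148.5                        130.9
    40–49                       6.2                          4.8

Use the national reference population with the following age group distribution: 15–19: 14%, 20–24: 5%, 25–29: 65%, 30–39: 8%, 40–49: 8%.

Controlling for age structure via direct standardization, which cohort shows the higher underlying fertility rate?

Cohort A

Standard weights: 0.14, 0.05, 0.65, 0.08, 0.08.
Cohort A: 0.1400×7.4 + 0.0500×108.6 + 0.6500×157.4 + 0.0800×148.5 + 0.0800×6.2 = 121.1520 per 1 000.
The 2018 intake: 0.1400×8.4 + 0.0500×78.4 + 0.6500×118.8 + 0.0800×130.9 + 0.0800×4.8 = 93.1720 per 1 000.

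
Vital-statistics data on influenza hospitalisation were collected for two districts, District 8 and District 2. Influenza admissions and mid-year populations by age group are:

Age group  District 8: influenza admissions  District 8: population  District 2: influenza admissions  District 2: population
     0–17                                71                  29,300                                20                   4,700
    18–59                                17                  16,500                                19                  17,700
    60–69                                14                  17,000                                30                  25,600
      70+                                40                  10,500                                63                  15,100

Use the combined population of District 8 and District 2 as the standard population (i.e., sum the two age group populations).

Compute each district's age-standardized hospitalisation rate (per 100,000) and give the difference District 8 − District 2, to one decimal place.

-64.4

Age-specific rates per 100,000 for District 8: 242.32, 103.03, 82.35, 380.95.
For District 2: 425.53, 107.34, 117.19, 417.22.
Combined standard total = 136,400; weights = 0.2493, 0.2507, 0.3123, 0.1877.
District 8: 0.2493×242.32 + 0.2507×103.03 + 0.3123×82.35 + 0.1877×380.95 = 183.4543 per 100,000.
District 2: 0.2493×425.53 + 0.2507×107.34 + 0.3123×117.19 + 0.1877×417.22 = 247.8904 per 100,000.
Difference = 183.4543 − 247.8904 = -64.4362.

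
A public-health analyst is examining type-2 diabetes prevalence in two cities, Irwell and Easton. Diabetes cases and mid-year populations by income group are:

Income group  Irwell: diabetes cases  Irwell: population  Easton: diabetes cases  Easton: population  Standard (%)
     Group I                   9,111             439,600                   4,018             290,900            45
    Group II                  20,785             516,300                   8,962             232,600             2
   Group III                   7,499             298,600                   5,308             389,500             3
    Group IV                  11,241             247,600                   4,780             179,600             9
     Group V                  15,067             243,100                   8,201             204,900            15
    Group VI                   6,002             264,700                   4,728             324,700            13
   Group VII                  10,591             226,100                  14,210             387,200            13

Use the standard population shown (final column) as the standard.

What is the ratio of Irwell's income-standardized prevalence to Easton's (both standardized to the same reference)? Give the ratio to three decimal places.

1.483

Income-specific rates per 1,000 for Irwell: 20.726, 40.258, 25.114, 45.400, 61.979, 22.675, 46.842.
For Easton: 13.812, 38.530, 13.628, 26.615, 40.024, 14.561, 36.699.
Standard weights: 0.45, 0.02, 0.03, 0.09, 0.15, 0.13, 0.13.
Irwell: 0.4500×20.726 + 0.0200×40.258 + 0.0300×25.114 + 0.0900×45.400 + 0.1500×61.979 + 0.1300×22.675 + 0.1300×46.842 = 33.3051 per 1,000.
Easton: 0.4500×13.812 + 0.0200×38.530 + 0.0300×13.628 + 0.0900×26.615 + 0.1500×40.024 + 0.1300×14.561 + 0.1300×36.699 = 22.4578 per 1,000.
Ratio = 33.3051 ÷ 22.4578 = 1.48301.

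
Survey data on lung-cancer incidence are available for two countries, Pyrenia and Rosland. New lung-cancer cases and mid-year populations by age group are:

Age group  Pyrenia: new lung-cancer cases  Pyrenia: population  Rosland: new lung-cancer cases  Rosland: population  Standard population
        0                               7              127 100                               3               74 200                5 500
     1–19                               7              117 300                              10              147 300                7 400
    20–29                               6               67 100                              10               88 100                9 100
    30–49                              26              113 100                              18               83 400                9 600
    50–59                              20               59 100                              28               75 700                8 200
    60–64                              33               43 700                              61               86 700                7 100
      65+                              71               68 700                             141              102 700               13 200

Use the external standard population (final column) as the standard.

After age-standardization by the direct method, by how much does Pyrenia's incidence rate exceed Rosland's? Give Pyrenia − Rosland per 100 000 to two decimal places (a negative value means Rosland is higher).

-7.38

Age-specific rates per 100 000 for Pyrenia: 5.51, 5.97, 8.94, 22.99, 33.84, 75.51, 103.35.
For Rosland: 4.04, 6.79, 11.35, 21.58, 36.99, 70.36, 137.29.
Standard total = 60 100; weights = 0.0915, 0.1231, 0.1514, 0.1597, 0.1364, 0.1181, 0.2196.
Pyrenia: 0.0915×5.51 + 0.1231×5.97 + 0.1514×8.94 + 0.1597×22.99 + 0.1364×33.84 + 0.1181×75.51 + 0.2196×103.35 = 42.5018 per 100 000.
Rosland: 0.0915×4.04 + 0.1231×6.79 + 0.1514×11.35 + 0.1597×21.58 + 0.1364×36.99 + 0.1181×70.36 + 0.2196×137.29 = 49.8847 per 100 000.
Difference = 42.5018 − 49.8847 = -7.3829.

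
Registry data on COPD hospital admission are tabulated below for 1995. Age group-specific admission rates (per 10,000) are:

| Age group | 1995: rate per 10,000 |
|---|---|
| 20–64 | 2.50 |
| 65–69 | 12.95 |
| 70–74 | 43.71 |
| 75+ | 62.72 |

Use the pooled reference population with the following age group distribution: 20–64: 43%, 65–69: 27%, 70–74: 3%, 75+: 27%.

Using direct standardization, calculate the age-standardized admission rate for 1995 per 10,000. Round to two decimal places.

Standard weights: 0.43, 0.27, 0.03, 0.27.
Standardized rate: 0.4300×2.50 + 0.2700×12.95 + 0.0300×43.71 + 0.2700×62.72 = 22.8172 per 10,000.

22.82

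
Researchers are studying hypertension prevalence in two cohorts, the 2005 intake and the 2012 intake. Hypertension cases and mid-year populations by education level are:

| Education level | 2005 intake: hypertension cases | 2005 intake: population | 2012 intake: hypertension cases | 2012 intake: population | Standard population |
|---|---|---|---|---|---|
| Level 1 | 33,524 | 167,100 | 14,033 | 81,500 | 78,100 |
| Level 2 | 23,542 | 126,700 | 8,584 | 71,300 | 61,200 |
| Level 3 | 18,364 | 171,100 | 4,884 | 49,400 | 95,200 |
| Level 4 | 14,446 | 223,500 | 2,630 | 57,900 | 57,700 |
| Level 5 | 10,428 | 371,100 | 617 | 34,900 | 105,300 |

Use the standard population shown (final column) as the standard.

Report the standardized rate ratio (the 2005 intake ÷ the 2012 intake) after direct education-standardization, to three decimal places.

Education-specific rates per 1,000 for the 2005 intake: 200.622, 185.809, 107.329, 64.635, 28.100.
For the 2012 intake: 172.184, 120.393, 98.866, 45.423, 17.679.
Standard total = 397,500; weights = 0.1965, 0.1540, 0.2395, 0.1452, 0.2649.
The 2005 intake: 0.1965×200.622 + 0.1540×185.809 + 0.2395×107.329 + 0.1452×64.635 + 0.2649×28.100 = 110.5566 per 1,000.
The 2012 intake: 0.1965×172.184 + 0.1540×120.393 + 0.2395×98.866 + 0.1452×45.423 + 0.2649×17.679 = 87.3213 per 1,000.
Ratio = 110.5566 ÷ 87.3213 = 1.26609.

1.266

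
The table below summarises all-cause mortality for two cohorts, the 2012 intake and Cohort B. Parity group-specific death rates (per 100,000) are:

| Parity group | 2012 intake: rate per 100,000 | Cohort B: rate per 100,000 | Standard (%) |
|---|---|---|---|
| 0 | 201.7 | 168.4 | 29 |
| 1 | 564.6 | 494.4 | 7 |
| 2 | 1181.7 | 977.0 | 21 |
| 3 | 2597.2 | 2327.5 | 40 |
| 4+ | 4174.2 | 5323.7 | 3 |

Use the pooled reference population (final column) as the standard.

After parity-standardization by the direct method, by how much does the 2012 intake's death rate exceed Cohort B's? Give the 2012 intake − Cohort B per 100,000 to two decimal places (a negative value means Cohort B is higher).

Standard weights: 0.29, 0.07, 0.21, 0.40, 0.03.
The 2012 intake: 0.2900×201.7 + 0.0700×564.6 + 0.2100×1181.7 + 0.4000×2597.2 + 0.0300×4174.2 = 1510.2780 per 100,000.
Cohort B: 0.2900×168.4 + 0.0700×494.4 + 0.2100×977.0 + 0.4000×2327.5 + 0.0300×5323.7 = 1379.3250 per 100,000.
Difference = 1510.2780 − 1379.3250 = 130.9530.

130.95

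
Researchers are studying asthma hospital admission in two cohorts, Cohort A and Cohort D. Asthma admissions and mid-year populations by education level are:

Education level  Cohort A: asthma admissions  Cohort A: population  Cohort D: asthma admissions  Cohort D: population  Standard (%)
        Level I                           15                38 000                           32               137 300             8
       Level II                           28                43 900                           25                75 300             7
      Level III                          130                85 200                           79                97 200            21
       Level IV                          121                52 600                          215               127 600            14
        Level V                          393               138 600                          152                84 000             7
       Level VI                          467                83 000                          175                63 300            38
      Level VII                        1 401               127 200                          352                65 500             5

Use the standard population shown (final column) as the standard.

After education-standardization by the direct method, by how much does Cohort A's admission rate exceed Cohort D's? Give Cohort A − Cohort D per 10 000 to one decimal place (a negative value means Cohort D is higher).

Education-specific rates per 10 000 for Cohort A: 3.95, 6.38, 15.26, 23.00, 28.35, 56.27, 110.14.
For Cohort D: 2.33, 3.32, 8.13, 16.85, 18.10, 27.65, 53.74.
Standard weights: 0.08, 0.07, 0.21, 0.14, 0.07, 0.38, 0.05.
Cohort A: 0.0800×3.95 + 0.0700×6.38 + 0.2100×15.26 + 0.1400×23.00 + 0.0700×28.35 + 0.3800×56.27 + 0.0500×110.14 = 36.0597 per 10 000.
Cohort D: 0.0800×2.33 + 0.0700×3.32 + 0.2100×8.13 + 0.1400×16.85 + 0.0700×18.10 + 0.3800×27.65 + 0.0500×53.74 = 18.9438 per 10 000.
Difference = 36.0597 − 18.9438 = 17.1159.

17.1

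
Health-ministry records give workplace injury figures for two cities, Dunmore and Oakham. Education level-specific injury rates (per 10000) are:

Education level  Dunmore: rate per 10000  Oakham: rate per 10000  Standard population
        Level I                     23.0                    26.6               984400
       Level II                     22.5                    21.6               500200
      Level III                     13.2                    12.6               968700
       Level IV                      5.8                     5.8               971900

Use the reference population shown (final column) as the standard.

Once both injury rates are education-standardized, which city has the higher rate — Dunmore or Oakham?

Oakham

Standard total = 3425200; weights = 0.2874, 0.1460, 0.2828, 0.2837.
Dunmore: 0.2874×23.0 + 0.1460×22.5 + 0.2828×13.2 + 0.2837×5.8 = 15.2749 per 10000.
Oakham: 0.2874×26.6 + 0.1460×21.6 + 0.2828×12.6 + 0.2837×5.8 = 16.0084 per 10000.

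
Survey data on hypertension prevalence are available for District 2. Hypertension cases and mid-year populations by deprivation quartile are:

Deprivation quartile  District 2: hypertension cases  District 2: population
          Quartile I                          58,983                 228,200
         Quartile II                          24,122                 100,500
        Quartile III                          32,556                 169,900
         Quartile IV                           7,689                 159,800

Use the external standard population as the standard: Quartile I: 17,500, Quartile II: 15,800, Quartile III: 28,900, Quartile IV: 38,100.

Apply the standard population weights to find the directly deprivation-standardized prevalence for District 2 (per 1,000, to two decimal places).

156.40

Deprivation-specific rates per 1,000 for District 2: 258.471, 240.020, 191.619, 48.116.
Standard total = 100,300; weights = 0.1745, 0.1575, 0.2881, 0.3799.
Standardized rate: 0.1745×258.471 + 0.1575×240.020 + 0.2881×191.619 + 0.3799×48.116 = 156.3964 per 1,000.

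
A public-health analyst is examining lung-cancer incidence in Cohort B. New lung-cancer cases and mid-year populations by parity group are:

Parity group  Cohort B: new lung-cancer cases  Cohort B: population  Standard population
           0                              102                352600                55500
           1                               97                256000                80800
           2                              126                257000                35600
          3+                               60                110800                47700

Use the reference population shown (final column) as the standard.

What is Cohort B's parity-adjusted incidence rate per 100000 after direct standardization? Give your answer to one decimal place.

41.0

Parity-specific rates per 100000 for Cohort B: 28.93, 37.89, 49.03, 54.15.
Standard total = 219600; weights = 0.2527, 0.3679, 0.1621, 0.2172.
Standardized rate: 0.2527×28.93 + 0.3679×37.89 + 0.1621×49.03 + 0.2172×54.15 = 40.9630 per 100000.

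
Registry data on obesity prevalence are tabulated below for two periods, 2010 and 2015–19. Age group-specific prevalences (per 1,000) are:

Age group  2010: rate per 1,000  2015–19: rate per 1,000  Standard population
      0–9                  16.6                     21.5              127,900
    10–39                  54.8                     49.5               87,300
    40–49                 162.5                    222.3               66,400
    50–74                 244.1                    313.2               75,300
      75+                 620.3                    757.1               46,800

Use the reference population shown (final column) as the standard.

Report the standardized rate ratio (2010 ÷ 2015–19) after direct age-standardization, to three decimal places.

Standard total = 403,700; weights = 0.3168, 0.2162, 0.1645, 0.1865, 0.1159.
2010: 0.3168×16.6 + 0.2162×54.8 + 0.1645×162.5 + 0.1865×244.1 + 0.1159×620.3 = 161.2781 per 1,000.
2015–19: 0.3168×21.5 + 0.2162×49.5 + 0.1645×222.3 + 0.1865×313.2 + 0.1159×757.1 = 200.2679 per 1,000.
Ratio = 161.2781 ÷ 200.2679 = 0.80531.

0.805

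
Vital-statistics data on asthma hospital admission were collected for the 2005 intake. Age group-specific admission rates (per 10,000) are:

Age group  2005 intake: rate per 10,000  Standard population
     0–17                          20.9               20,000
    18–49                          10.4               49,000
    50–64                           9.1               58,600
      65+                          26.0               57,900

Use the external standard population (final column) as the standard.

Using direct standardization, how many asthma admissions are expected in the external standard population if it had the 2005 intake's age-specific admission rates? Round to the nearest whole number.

297

Expected asthma admissions = Σ (standard pop × age-specific rate ÷ 10,000)
= 20,000×20.9/10,000 + 49,000×10.4/10,000 + 58,600×9.1/10,000 + 57,900×26.0/10,000
= 41.80 + 50.96 + 53.33 + 150.54 = 296.63.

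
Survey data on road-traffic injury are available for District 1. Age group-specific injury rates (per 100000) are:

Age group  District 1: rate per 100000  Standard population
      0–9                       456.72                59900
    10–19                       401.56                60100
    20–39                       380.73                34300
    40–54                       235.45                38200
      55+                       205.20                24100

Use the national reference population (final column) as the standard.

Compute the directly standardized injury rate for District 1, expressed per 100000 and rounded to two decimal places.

362.37

Standard total = 216600; weights = 0.2765, 0.2775, 0.1584, 0.1764, 0.1113.
Standardized rate: 0.2765×456.72 + 0.2775×401.56 + 0.1584×380.73 + 0.1764×235.45 + 0.1113×205.20 = 362.3723 per 100000.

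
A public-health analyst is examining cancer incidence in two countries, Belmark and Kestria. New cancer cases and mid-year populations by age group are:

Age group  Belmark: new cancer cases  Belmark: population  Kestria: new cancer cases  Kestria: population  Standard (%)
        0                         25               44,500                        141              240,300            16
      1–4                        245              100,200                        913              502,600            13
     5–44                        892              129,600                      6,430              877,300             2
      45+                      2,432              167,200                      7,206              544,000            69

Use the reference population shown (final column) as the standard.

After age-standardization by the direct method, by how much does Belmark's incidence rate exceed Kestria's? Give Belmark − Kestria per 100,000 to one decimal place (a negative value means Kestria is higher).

Age-specific rates per 100,000 for Belmark: 56.18, 244.51, 688.27, 1454.55.
For Kestria: 58.68, 181.66, 732.93, 1324.63.
Standard weights: 0.16, 0.13, 0.02, 0.69.
Belmark: 0.1600×56.18 + 0.1300×244.51 + 0.0200×688.27 + 0.6900×1454.55 = 1058.1770 per 100,000.
Kestria: 0.1600×58.68 + 0.1300×181.66 + 0.0200×732.93 + 0.6900×1324.63 = 961.6584 per 100,000.
Difference = 1058.1770 − 961.6584 = 96.5186.

96.5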